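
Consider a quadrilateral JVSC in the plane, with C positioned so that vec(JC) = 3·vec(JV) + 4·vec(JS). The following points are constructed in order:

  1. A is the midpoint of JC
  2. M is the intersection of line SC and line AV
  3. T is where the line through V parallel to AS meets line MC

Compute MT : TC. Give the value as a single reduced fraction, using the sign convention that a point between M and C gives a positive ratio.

MT:TC = -5/6

Set J = (0, 0), V = (1, 0), S = (0, 1), C = (3, 4); any affine frame gives the same invariant.
1. A is the midpoint of JC ⇒ A = (3/2, 2)
2. M is the intersection of line SC and line AV ⇒ M = (5/3, 8/3)
3. T is where the line through V parallel to AS meets line MC ⇒ T = (-5, -4)
T = M + t·(C−M) with t = -5, so MT:TC = t:(1−t) = -5:6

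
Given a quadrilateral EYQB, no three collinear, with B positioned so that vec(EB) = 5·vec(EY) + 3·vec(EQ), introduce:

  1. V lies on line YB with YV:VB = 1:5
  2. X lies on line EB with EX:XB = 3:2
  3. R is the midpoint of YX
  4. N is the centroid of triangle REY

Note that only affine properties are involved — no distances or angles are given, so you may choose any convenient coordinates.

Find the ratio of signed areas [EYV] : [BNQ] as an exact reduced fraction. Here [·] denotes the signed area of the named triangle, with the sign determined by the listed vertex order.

[EYV]:[BNQ] = -1/11

Choose coordinates E = (0, 0), Y = (1, 0), Q = (0, 1), B = (5, 3).
1. V lies on line YB with YV:VB = 1:5 ⇒ V = (5/3, 1/2)
2. X lies on line EB with EX:XB = 3:2 ⇒ X = (3, 9/5)
3. R is the midpoint of YX ⇒ R = (2, 9/10)
4. N is the centroid of triangle REY ⇒ N = (1, 3/10)
2·[EYV] = 1/2, 2·[BNQ] = -11/2
[EYV]:[BNQ] = 1/2:-11/2 = -1/11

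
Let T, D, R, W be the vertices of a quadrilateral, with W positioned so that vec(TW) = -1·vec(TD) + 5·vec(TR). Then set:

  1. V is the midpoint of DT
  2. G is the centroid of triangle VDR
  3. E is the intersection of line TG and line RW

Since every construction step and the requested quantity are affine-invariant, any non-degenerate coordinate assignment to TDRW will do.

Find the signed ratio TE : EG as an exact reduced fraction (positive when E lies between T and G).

Choose coordinates T = (0, 0), D = (1, 0), R = (0, 1), W = (-1, 5).
1. V is the midpoint of DT ⇒ V = (1/2, 0)
2. G is the centroid of triangle VDR ⇒ G = (1/2, 1/3)
3. E is the intersection of line TG and line RW ⇒ E = (3/14, 1/7)
E = T + t·(G−T) with t = 3/7, so TE:EG = t:(1−t) = 3/7:4/7

TE:EG = 3/4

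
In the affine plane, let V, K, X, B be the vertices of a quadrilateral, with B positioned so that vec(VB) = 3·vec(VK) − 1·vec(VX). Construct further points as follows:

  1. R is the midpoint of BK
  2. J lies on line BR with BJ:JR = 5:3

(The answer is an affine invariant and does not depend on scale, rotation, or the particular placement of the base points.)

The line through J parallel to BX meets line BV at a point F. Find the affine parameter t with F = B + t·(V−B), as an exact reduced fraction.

Work in coordinates with V = (0, 0), K = (1, 0), X = (0, 1), B = (3, -1).
1. R is the midpoint of BK ⇒ R = (2, -1/2)
2. J lies on line BR with BJ:JR = 5:3 ⇒ J = (19/8, -11/16)
through J parallel to BX: direction (-3, 2); meets BV at F = (43/16, -43/48)
F = B + t·(V−B) with t = 5/48

t = 5/48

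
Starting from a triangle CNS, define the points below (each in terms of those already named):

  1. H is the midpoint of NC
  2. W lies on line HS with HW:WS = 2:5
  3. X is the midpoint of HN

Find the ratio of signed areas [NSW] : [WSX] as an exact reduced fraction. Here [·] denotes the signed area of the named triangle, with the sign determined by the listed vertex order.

Set C = (0, 0), N = (1, 0), S = (0, 1); any affine frame gives the same invariant.
1. H is the midpoint of NC ⇒ H = (1/2, 0)
2. W lies on line HS with HW:WS = 2:5 ⇒ W = (5/14, 2/7)
3. X is the midpoint of HN ⇒ X = (3/4, 0)
2·[NSW] = 5/14, 2·[WSX] = -5/28
[NSW]:[WSX] = 5/14:-5/28 = -2

[NSW]:[WSX] = -2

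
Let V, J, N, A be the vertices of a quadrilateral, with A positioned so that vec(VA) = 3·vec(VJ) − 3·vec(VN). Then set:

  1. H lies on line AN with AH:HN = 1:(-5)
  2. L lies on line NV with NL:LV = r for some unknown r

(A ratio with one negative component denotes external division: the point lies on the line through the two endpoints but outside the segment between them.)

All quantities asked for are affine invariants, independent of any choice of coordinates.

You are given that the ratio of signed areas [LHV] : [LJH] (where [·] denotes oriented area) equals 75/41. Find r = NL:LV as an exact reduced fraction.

Choose coordinates V = (0, 0), J = (1, 0), N = (0, 1), A = (3, -3).
1. H lies on line AN with AH:HN = 1:(-5) ⇒ H = (15/4, -4)
2. With NL:LV = r, write λ = r/(r+1) so L = N + λ·(V−N); L is affine-linear in λ
Every point depending on L is an affine combination of L and λ-independent points, so each such coordinate is linear in λ; the λ² term in each signed area is a multiple of (V−N)×(V−N) = 0, so 2·[LHV] and 2·[LJH] are each linear in λ. Evaluating at λ=0 and λ=1:
  2·[LHV] = 15/4·λ − 15/4,   2·[LJH] = -11/4·λ − 5/4
So [LHV]:[LJH] = (15/4·λ − 15/4) / (-11/4·λ − 5/4). Setting this equal to 75/41:
  15/4·λ − 15/4 = 75/41·(-11/4·λ − 5/4)  ⇒  λ = 1/6
Then r = λ/(1−λ) = (1/6)/(5/6) = 1/5. Check: with r = 1/5, L = (0, 5/6) and [LHV]:[LJH] = 75/41 as required.

r = 1/5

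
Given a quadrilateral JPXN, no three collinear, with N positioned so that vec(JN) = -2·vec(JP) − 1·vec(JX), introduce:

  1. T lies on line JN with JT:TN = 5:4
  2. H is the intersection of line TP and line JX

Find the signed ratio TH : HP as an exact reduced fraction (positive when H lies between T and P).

Work in coordinates with J = (0, 0), P = (1, 0), X = (0, 1), N = (-2, -1).
1. T lies on line JN with JT:TN = 5:4 ⇒ T = (-10/9, -5/9)
2. H is the intersection of line TP and line JX ⇒ H = (0, -5/19)
H = T + t·(P−T) with t = 10/19, so TH:HP = t:(1−t) = 10/19:9/19

TH:HP = 10/9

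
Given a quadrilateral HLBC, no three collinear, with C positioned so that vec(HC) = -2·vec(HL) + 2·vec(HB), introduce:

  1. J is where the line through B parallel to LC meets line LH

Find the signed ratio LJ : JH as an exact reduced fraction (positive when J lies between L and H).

LJ:JH = -1/3

Assign H = (0, 0), L = (1, 0), B = (0, 1), C = (-2, 2) — the answer is frame-independent, so this choice is without loss of generality.
1. J is where the line through B parallel to LC meets line LH ⇒ J = (3/2, 0)
J = L + t·(H−L) with t = -1/2, so LJ:JH = t:(1−t) = -1/2:3/2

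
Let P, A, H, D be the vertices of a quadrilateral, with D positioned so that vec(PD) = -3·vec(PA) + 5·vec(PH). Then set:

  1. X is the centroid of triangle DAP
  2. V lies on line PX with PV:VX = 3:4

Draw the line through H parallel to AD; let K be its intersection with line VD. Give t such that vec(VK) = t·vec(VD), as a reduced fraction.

Set P = (0, 0), A = (1, 0), H = (0, 1), D = (-3, 5); any affine frame gives the same invariant.
1. X is the centroid of triangle DAP ⇒ X = (-2/3, 5/3)
2. V lies on line PX with PV:VX = 3:4 ⇒ V = (-2/7, 5/7)
through H parallel to AD: direction (-4, 5); meets VD at K = (-56/25, 19/5)
K = V + t·(D−V) with t = 18/25

t = 18/25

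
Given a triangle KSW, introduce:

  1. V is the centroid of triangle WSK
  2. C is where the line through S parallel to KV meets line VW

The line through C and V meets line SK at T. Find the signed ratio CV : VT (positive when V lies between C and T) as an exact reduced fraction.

Work in coordinates with K = (0, 0), S = (1, 0), W = (0, 1).
1. V is the centroid of triangle WSK ⇒ V = (1/3, 1/3)
2. C is where the line through S parallel to KV meets line VW ⇒ C = (2/3, -1/3)
line CV meets SK at T = (1/2, 0)
V = C + t·(T−C) with t = 2, so CV:VT = 2:-1

CV:VT = -2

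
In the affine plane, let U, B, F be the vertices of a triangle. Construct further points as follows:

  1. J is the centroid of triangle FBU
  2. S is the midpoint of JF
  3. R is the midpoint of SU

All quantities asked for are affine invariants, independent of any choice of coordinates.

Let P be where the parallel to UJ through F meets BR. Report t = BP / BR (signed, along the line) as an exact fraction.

t = 8/5

Assign U = (0, 0), B = (1, 0), F = (0, 1) — the answer is frame-independent, so this choice is without loss of generality.
1. J is the centroid of triangle FBU ⇒ J = (1/3, 1/3)
2. S is the midpoint of JF ⇒ S = (1/6, 2/3)
3. R is the midpoint of SU ⇒ R = (1/12, 1/3)
through F parallel to UJ: direction (1/3, 1/3); meets BR at P = (-7/15, 8/15)
P = B + t·(R−B) with t = 8/5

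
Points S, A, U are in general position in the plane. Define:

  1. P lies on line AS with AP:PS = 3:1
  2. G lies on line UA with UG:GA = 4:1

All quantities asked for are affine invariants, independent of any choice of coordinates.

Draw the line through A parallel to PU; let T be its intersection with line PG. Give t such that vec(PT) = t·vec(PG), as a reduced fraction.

Work in coordinates with S = (0, 0), A = (1, 0), U = (0, 1).
1. P lies on line AS with AP:PS = 3:1 ⇒ P = (1/4, 0)
2. G lies on line UA with UG:GA = 4:1 ⇒ G = (4/5, 1/5)
through A parallel to PU: direction (-1/4, 1); meets PG at T = (15/16, 1/4)
T = P + t·(G−P) with t = 5/4

t = 5/4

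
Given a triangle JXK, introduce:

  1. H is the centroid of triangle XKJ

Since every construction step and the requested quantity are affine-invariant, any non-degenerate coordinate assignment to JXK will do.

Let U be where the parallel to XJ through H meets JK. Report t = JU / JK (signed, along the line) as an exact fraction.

Choose coordinates J = (0, 0), X = (1, 0), K = (0, 1).
1. H is the centroid of triangle XKJ ⇒ H = (1/3, 1/3)
through H parallel to XJ: direction (-1, 0); meets JK at U = (0, 1/3)
U = J + t·(K−J) with t = 1/3

t = 1/3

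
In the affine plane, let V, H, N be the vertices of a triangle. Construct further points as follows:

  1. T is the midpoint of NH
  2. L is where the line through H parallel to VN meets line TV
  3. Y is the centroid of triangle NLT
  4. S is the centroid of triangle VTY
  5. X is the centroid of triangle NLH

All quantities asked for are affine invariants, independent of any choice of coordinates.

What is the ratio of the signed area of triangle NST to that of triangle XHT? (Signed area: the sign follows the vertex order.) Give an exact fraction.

[NST]:[XHT] = -2/3

Work in coordinates with V = (0, 0), H = (1, 0), N = (0, 1).
1. T is the midpoint of NH ⇒ T = (1/2, 1/2)
2. L is where the line through H parallel to VN meets line TV ⇒ L = (1, 1)
3. Y is the centroid of triangle NLT ⇒ Y = (1/2, 5/6)
4. S is the centroid of triangle VTY ⇒ S = (1/3, 4/9)
5. X is the centroid of triangle NLH ⇒ X = (2/3, 2/3)
2·[NST] = 1/9, 2·[XHT] = -1/6
[NST]:[XHT] = 1/9:-1/6 = -2/3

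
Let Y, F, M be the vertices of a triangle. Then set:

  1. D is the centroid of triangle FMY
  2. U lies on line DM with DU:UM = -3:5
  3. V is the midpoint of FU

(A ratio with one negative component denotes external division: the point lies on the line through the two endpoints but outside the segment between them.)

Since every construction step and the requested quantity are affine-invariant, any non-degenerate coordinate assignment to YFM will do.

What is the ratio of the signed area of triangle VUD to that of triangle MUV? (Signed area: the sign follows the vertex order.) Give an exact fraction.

[VUD]:[MUV] = -3/5

Choose coordinates Y = (0, 0), F = (1, 0), M = (0, 1).
1. D is the centroid of triangle FMY ⇒ D = (1/3, 1/3)
2. U lies on line DM with DU:UM = -3:5 ⇒ U = (5/6, -2/3)
3. V is the midpoint of FU ⇒ V = (11/12, -1/3)
2·[VUD] = -1/4, 2·[MUV] = 5/12
[VUD]:[MUV] = -1/4:5/12 = -3/5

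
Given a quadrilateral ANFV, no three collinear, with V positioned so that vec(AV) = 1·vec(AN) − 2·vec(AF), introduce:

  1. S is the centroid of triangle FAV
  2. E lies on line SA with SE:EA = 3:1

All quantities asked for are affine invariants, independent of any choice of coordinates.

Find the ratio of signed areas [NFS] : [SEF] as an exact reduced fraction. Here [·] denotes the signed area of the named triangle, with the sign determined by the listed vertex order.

[NFS]:[SEF] = -4

Choose coordinates A = (0, 0), N = (1, 0), F = (0, 1), V = (1, -2).
1. S is the centroid of triangle FAV ⇒ S = (1/3, -1/3)
2. E lies on line SA with SE:EA = 3:1 ⇒ E = (1/12, -1/12)
2·[NFS] = 1, 2·[SEF] = -1/4
[NFS]:[SEF] = 1:-1/4 = -4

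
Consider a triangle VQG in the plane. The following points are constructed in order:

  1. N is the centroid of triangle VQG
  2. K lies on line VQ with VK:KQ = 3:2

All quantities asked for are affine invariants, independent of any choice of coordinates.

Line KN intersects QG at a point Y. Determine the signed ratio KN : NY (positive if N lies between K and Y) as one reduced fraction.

Work in coordinates with V = (0, 0), Q = (1, 0), G = (0, 1).
1. N is the centroid of triangle VQG ⇒ N = (1/3, 1/3)
2. K lies on line VQ with VK:KQ = 3:2 ⇒ K = (3/5, 0)
line KN meets QG at Y = (-1, 2)
N = K + t·(Y−K) with t = 1/6, so KN:NY = 1/6:5/6

KN:NY = 1/5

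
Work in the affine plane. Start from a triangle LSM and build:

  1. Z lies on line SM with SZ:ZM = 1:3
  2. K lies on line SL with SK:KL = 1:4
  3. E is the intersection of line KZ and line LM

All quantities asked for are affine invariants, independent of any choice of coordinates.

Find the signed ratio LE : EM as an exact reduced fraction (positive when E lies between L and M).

LE:EM = -4/3

Assign L = (0, 0), S = (1, 0), M = (0, 1) — the answer is frame-independent, so this choice is without loss of generality.
1. Z lies on line SM with SZ:ZM = 1:3 ⇒ Z = (3/4, 1/4)
2. K lies on line SL with SK:KL = 1:4 ⇒ K = (4/5, 0)
3. E is the intersection of line KZ and line LM ⇒ E = (0, 4)
E = L + t·(M−L) with t = 4, so LE:EM = t:(1−t) = 4:-3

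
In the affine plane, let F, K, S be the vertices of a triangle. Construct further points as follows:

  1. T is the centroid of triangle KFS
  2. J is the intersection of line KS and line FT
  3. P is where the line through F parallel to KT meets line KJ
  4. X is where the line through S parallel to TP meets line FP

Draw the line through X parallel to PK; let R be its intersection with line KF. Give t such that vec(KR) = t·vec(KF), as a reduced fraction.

Choose coordinates F = (0, 0), K = (1, 0), S = (0, 1).
1. T is the centroid of triangle KFS ⇒ T = (1/3, 1/3)
2. J is the intersection of line KS and line FT ⇒ J = (1/2, 1/2)
3. P is where the line through F parallel to KT meets line KJ ⇒ P = (2, -1)
4. X is where the line through S parallel to TP meets line FP ⇒ X = (10/3, -5/3)
through X parallel to PK: direction (-1, 1); meets KF at R = (5/3, 0)
R = K + t·(F−K) with t = -2/3

t = -2/3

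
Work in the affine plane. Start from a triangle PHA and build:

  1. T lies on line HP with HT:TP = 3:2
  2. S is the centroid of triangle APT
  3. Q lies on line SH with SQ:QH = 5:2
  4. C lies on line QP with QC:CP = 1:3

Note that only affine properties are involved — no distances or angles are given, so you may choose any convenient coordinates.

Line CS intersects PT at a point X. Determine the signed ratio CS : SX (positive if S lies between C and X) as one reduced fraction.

Assign P = (0, 0), H = (1, 0), A = (0, 1) — the answer is frame-independent, so this choice is without loss of generality.
1. T lies on line HP with HT:TP = 3:2 ⇒ T = (2/5, 0)
2. S is the centroid of triangle APT ⇒ S = (2/15, 1/3)
3. Q lies on line SH with SQ:QH = 5:2 ⇒ Q = (79/105, 2/21)
4. C lies on line QP with QC:CP = 1:3 ⇒ C = (79/140, 1/14)
line CS meets PT at X = (15/22, 0)
S = C + t·(X−C) with t = -11/3, so CS:SX = -11/3:14/3

CS:SX = -11/14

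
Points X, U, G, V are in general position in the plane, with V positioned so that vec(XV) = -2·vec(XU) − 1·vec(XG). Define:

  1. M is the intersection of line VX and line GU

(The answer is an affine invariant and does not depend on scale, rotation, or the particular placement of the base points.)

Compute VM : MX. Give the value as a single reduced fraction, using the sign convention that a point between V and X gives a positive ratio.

Work in coordinates with X = (0, 0), U = (1, 0), G = (0, 1), V = (-2, -1).
1. M is the intersection of line VX and line GU ⇒ M = (2/3, 1/3)
M = V + t·(X−V) with t = 4/3, so VM:MX = t:(1−t) = 4/3:-1/3

VM:MX = -4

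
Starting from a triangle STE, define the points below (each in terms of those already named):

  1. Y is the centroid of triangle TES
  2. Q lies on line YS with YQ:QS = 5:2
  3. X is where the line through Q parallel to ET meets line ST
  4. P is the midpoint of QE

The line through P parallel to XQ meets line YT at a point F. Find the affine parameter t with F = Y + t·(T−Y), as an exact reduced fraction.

Choose coordinates S = (0, 0), T = (1, 0), E = (0, 1).
1. Y is the centroid of triangle TES ⇒ Y = (1/3, 1/3)
2. Q lies on line YS with YQ:QS = 5:2 ⇒ Q = (2/21, 2/21)
3. X is where the line through Q parallel to ET meets line ST ⇒ X = (4/21, 0)
4. P is the midpoint of QE ⇒ P = (1/21, 23/42)
through P parallel to XQ: direction (-2/21, 2/21); meets YT at F = (4/21, 17/42)
F = Y + t·(T−Y) with t = -3/14

t = -3/14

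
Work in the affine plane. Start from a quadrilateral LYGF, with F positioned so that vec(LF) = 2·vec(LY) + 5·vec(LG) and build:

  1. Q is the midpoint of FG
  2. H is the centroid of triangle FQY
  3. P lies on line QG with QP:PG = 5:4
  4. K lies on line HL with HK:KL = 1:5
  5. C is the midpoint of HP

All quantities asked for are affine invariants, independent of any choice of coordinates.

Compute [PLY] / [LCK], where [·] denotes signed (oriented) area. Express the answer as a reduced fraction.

[PLY]:[LCK] = -17/5

Set L = (0, 0), Y = (1, 0), G = (0, 1), F = (2, 5); any affine frame gives the same invariant.
1. Q is the midpoint of FG ⇒ Q = (1, 3)
2. H is the centroid of triangle FQY ⇒ H = (4/3, 8/3)
3. P lies on line QG with QP:PG = 5:4 ⇒ P = (4/9, 17/9)
4. K lies on line HL with HK:KL = 1:5 ⇒ K = (10/9, 20/9)
5. C is the midpoint of HP ⇒ C = (8/9, 41/18)
2·[PLY] = 17/9, 2·[LCK] = -5/9
[PLY]:[LCK] = 17/9:-5/9 = -17/5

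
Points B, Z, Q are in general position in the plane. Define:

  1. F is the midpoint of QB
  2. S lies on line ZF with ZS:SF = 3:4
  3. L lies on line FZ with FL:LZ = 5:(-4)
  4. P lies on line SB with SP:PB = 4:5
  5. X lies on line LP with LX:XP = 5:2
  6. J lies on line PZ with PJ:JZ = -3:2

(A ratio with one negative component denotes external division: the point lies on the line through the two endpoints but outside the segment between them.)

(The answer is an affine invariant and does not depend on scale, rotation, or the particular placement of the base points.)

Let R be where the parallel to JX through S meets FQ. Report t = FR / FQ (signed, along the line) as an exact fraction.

Choose coordinates B = (0, 0), Z = (1, 0), Q = (0, 1).
1. F is the midpoint of QB ⇒ F = (0, 1/2)
2. S lies on line ZF with ZS:SF = 3:4 ⇒ S = (4/7, 3/14)
3. L lies on line FZ with FL:LZ = 5:(-4) ⇒ L = (5, -2)
4. P lies on line SB with SP:PB = 4:5 ⇒ P = (20/63, 5/42)
5. X lies on line LP with LX:XP = 5:2 ⇒ X = (730/441, -143/294)
6. J lies on line PZ with PJ:JZ = -3:2 ⇒ J = (149/63, -5/21)
through S parallel to JX: direction (-313/441, -73/294); meets FQ at R = (0, 9/626)
R = F + t·(Q−F) with t = -304/313

t = -304/313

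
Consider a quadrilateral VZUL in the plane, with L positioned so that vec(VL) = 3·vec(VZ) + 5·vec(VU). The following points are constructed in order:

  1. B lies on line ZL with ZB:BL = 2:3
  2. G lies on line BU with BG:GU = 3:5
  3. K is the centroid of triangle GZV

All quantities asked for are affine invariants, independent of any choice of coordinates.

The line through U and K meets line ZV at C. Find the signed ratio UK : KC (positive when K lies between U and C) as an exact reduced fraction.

UK:KC = 11/13

Set V = (0, 0), Z = (1, 0), U = (0, 1), L = (3, 5); any affine frame gives the same invariant.
1. B lies on line ZL with ZB:BL = 2:3 ⇒ B = (9/5, 2)
2. G lies on line BU with BG:GU = 3:5 ⇒ G = (9/8, 13/8)
3. K is the centroid of triangle GZV ⇒ K = (17/24, 13/24)
line UK meets ZV at C = (17/11, 0)
K = U + t·(C−U) with t = 11/24, so UK:KC = 11/24:13/24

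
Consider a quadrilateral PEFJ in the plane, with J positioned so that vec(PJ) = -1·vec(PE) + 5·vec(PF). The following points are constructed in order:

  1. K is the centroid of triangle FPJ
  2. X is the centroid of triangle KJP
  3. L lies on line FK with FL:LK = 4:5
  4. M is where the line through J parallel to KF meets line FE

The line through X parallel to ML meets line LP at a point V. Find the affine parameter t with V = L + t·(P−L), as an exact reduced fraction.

Choose coordinates P = (0, 0), E = (1, 0), F = (0, 1), J = (-1, 5).
1. K is the centroid of triangle FPJ ⇒ K = (-1/3, 2)
2. X is the centroid of triangle KJP ⇒ X = (-4/9, 7/3)
3. L lies on line FK with FL:LK = 4:5 ⇒ L = (-4/27, 13/9)
4. M is where the line through J parallel to KF meets line FE ⇒ M = (1/2, 1/2)
through X parallel to ML: direction (-35/54, 17/18); meets LP at V = (-236/1161, 767/387)
V = L + t·(P−L) with t = -16/43

t = -16/43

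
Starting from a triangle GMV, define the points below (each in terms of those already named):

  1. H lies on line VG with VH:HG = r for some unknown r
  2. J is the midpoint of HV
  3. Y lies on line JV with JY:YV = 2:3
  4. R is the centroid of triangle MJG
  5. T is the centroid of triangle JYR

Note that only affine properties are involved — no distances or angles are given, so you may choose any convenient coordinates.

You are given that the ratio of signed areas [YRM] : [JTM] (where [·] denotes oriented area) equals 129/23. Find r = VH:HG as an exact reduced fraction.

Work in coordinates with G = (0, 0), M = (1, 0), V = (0, 1).
1. With VH:HG = r, write λ = r/(r+1) so H = V + λ·(G−V); H is affine-linear in λ
2. J is the midpoint of HV ⇒ J is an affine combination of earlier points and hence also affine-linear in λ
3. Y lies on line JV with JY:YV = 2:3 ⇒ Y is an affine combination of earlier points and hence also affine-linear in λ
4. R is the centroid of triangle MJG ⇒ R is an affine combination of earlier points and hence also affine-linear in λ
5. T is the centroid of triangle JYR ⇒ T is an affine combination of earlier points and hence also affine-linear in λ
Every point depending on H is an affine combination of H and λ-independent points, so each such coordinate is linear in λ; the λ² term in each signed area is a multiple of (G−V)×(G−V) = 0, so 2·[YRM] and 2·[JTM] are each linear in λ. Evaluating at λ=0 and λ=1:
  2·[YRM] = -1/30·λ + 1/3,   2·[JTM] = -11/90·λ + 1/9
So [YRM]:[JTM] = (-1/30·λ + 1/3) / (-11/90·λ + 1/9). Setting this equal to 129/23:
  -1/30·λ + 1/3 = 129/23·(-11/90·λ + 1/9)  ⇒  λ = 4/9
Then r = λ/(1−λ) = (4/9)/(5/9) = 4/5. Check: with r = 4/5, H = (0, 5/9) and [YRM]:[JTM] = 129/23 as required.

r = 4/5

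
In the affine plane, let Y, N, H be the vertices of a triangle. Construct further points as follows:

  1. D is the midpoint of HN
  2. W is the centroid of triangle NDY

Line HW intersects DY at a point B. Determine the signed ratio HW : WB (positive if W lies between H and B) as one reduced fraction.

Assign Y = (0, 0), N = (1, 0), H = (0, 1) — the answer is frame-independent, so this choice is without loss of generality.
1. D is the midpoint of HN ⇒ D = (1/2, 1/2)
2. W is the centroid of triangle NDY ⇒ W = (1/2, 1/6)
line HW meets DY at B = (3/8, 3/8)
W = H + t·(B−H) with t = 4/3, so HW:WB = 4/3:-1/3

HW:WB = -4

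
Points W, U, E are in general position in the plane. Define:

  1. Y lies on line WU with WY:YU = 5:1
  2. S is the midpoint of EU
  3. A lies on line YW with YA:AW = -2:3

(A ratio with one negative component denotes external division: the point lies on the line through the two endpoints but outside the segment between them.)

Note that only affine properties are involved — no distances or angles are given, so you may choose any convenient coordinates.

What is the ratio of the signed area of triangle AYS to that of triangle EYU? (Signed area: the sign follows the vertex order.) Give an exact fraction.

Set W = (0, 0), U = (1, 0), E = (0, 1); any affine frame gives the same invariant.
1. Y lies on line WU with WY:YU = 5:1 ⇒ Y = (5/6, 0)
2. S is the midpoint of EU ⇒ S = (1/2, 1/2)
3. A lies on line YW with YA:AW = -2:3 ⇒ A = (5/2, 0)
2·[AYS] = -5/6, 2·[EYU] = 1/6
[AYS]:[EYU] = -5/6:1/6 = -5

[AYS]:[EYU] = -5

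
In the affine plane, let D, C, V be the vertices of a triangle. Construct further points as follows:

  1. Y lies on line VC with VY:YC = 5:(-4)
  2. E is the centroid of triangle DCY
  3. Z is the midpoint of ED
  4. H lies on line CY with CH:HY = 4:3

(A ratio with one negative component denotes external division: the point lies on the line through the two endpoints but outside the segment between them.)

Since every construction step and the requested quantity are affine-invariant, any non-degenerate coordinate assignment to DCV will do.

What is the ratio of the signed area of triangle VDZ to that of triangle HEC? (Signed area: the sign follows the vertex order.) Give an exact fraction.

Choose coordinates D = (0, 0), C = (1, 0), V = (0, 1).
1. Y lies on line VC with VY:YC = 5:(-4) ⇒ Y = (5, -4)
2. E is the centroid of triangle DCY ⇒ E = (2, -4/3)
3. Z is the midpoint of ED ⇒ Z = (1, -2/3)
4. H lies on line CY with CH:HY = 4:3 ⇒ H = (23/7, -16/7)
2·[VDZ] = 1, 2·[HEC] = -16/21
[VDZ]:[HEC] = 1:-16/21 = -21/16

[VDZ]:[HEC] = -21/16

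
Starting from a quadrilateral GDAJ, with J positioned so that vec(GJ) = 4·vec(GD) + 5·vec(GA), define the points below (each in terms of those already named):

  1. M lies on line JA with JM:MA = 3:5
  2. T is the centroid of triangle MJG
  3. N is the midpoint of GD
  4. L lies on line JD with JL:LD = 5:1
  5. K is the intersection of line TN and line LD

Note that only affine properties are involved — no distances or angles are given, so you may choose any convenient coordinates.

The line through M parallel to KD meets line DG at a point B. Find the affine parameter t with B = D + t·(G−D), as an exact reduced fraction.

Set G = (0, 0), D = (1, 0), A = (0, 1), J = (4, 5); any affine frame gives the same invariant.
1. M lies on line JA with JM:MA = 3:5 ⇒ M = (5/2, 7/2)
2. T is the centroid of triangle MJG ⇒ T = (13/6, 17/6)
3. N is the midpoint of GD ⇒ N = (1/2, 0)
4. L lies on line JD with JL:LD = 5:1 ⇒ L = (3/2, 5/6)
5. K is the intersection of line TN and line LD ⇒ K = (-49/2, -85/2)
through M parallel to KD: direction (51/2, 85/2); meets DG at B = (2/5, 0)
B = D + t·(G−D) with t = 3/5

t = 3/5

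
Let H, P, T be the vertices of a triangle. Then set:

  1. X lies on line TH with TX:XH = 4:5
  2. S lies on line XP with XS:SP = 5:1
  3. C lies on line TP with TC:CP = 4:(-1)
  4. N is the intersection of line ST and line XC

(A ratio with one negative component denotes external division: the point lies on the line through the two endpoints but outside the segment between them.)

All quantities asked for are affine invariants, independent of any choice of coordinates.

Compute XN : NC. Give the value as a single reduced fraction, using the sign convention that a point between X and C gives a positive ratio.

XN:NC = 15/4

Set H = (0, 0), P = (1, 0), T = (0, 1); any affine frame gives the same invariant.
1. X lies on line TH with TX:XH = 4:5 ⇒ X = (0, 5/9)
2. S lies on line XP with XS:SP = 5:1 ⇒ S = (5/6, 5/54)
3. C lies on line TP with TC:CP = 4:(-1) ⇒ C = (4/3, -1/3)
4. N is the intersection of line ST and line XC ⇒ N = (20/19, -25/171)
N = X + t·(C−X) with t = 15/19, so XN:NC = t:(1−t) = 15/19:4/19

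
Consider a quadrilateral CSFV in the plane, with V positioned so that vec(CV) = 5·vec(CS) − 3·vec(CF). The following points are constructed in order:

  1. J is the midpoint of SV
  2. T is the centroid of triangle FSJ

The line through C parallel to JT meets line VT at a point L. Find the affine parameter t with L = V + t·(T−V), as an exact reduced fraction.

Work in coordinates with C = (0, 0), S = (1, 0), F = (0, 1), V = (5, -3).
1. J is the midpoint of SV ⇒ J = (3, -3/2)
2. T is the centroid of triangle FSJ ⇒ T = (4/3, -1/6)
through C parallel to JT: direction (-5/3, 4/3); meets VT at L = (-95/3, 76/3)
L = V + t·(T−V) with t = 10

t = 10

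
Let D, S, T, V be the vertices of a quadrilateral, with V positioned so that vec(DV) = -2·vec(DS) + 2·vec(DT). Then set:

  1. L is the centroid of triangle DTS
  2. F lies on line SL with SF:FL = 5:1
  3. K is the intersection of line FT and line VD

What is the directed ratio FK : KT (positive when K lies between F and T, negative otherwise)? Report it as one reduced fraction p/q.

FK:KT = -13/18

Assign D = (0, 0), S = (1, 0), T = (0, 1), V = (-2, 2) — the answer is frame-independent, so this choice is without loss of generality.
1. L is the centroid of triangle DTS ⇒ L = (1/3, 1/3)
2. F lies on line SL with SF:FL = 5:1 ⇒ F = (4/9, 5/18)
3. K is the intersection of line FT and line VD ⇒ K = (8/5, -8/5)
K = F + t·(T−F) with t = -13/5, so FK:KT = t:(1−t) = -13/5:18/5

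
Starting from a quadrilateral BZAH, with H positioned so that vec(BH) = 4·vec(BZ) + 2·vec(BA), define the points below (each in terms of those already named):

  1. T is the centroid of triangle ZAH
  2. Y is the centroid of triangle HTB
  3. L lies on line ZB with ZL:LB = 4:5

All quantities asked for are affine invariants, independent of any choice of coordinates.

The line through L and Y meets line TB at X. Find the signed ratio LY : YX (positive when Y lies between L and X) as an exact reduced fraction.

Set B = (0, 0), Z = (1, 0), A = (0, 1), H = (4, 2); any affine frame gives the same invariant.
1. T is the centroid of triangle ZAH ⇒ T = (5/3, 1)
2. Y is the centroid of triangle HTB ⇒ Y = (17/9, 1)
3. L lies on line ZB with ZL:LB = 4:5 ⇒ L = (5/9, 0)
line LY meets TB at X = (25/9, 5/3)
Y = L + t·(X−L) with t = 3/5, so LY:YX = 3/5:2/5

LY:YX = 3/2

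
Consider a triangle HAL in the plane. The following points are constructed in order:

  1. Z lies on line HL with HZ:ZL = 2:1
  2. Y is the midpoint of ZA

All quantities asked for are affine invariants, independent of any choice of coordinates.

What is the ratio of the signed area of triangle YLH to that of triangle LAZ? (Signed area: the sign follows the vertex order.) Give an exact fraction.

[YLH]:[LAZ] = -3/2

Set H = (0, 0), A = (1, 0), L = (0, 1); any affine frame gives the same invariant.
1. Z lies on line HL with HZ:ZL = 2:1 ⇒ Z = (0, 2/3)
2. Y is the midpoint of ZA ⇒ Y = (1/2, 1/3)
2·[YLH] = 1/2, 2·[LAZ] = -1/3
[YLH]:[LAZ] = 1/2:-1/3 = -3/2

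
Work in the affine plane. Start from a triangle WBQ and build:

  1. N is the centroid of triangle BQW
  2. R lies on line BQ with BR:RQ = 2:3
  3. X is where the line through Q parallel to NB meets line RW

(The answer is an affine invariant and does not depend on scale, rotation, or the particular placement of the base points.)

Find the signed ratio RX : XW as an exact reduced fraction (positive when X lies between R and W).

RX:XW = -3/10

Choose coordinates W = (0, 0), B = (1, 0), Q = (0, 1).
1. N is the centroid of triangle BQW ⇒ N = (1/3, 1/3)
2. R lies on line BQ with BR:RQ = 2:3 ⇒ R = (3/5, 2/5)
3. X is where the line through Q parallel to NB meets line RW ⇒ X = (6/7, 4/7)
X = R + t·(W−R) with t = -3/7, so RX:XW = t:(1−t) = -3/7:10/7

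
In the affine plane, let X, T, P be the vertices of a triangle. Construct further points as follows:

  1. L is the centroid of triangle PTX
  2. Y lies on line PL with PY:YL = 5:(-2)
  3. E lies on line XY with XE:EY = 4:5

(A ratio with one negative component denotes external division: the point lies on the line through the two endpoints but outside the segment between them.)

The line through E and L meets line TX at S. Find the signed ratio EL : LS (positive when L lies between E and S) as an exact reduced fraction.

EL:LS = -31/27

Work in coordinates with X = (0, 0), T = (1, 0), P = (0, 1).
1. L is the centroid of triangle PTX ⇒ L = (1/3, 1/3)
2. Y lies on line PL with PY:YL = 5:(-2) ⇒ Y = (5/9, -1/9)
3. E lies on line XY with XE:EY = 4:5 ⇒ E = (20/81, -4/81)
line EL meets TX at S = (8/31, 0)
L = E + t·(S−E) with t = 31/4, so EL:LS = 31/4:-27/4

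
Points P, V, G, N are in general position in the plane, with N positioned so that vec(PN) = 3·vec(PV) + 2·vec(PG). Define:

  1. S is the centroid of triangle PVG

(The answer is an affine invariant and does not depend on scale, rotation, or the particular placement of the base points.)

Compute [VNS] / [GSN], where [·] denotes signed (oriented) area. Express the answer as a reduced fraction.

Work in coordinates with P = (0, 0), V = (1, 0), G = (0, 1), N = (3, 2).
1. S is the centroid of triangle PVG ⇒ S = (1/3, 1/3)
2·[VNS] = 2, 2·[GSN] = 7/3
[VNS]:[GSN] = 2:7/3 = 6/7

[VNS]:[GSN] = 6/7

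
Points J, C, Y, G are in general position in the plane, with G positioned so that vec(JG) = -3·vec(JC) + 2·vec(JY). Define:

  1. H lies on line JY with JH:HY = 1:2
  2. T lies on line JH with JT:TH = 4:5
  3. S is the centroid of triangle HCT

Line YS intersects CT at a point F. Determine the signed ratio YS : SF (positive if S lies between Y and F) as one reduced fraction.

YS:SF = 64/5

Assign J = (0, 0), C = (1, 0), Y = (0, 1), G = (-3, 2) — the answer is frame-independent, so this choice is without loss of generality.
1. H lies on line JY with JH:HY = 1:2 ⇒ H = (0, 1/3)
2. T lies on line JH with JT:TH = 4:5 ⇒ T = (0, 4/27)
3. S is the centroid of triangle HCT ⇒ S = (1/3, 13/81)
line YS meets CT at F = (23/64, 41/432)
S = Y + t·(F−Y) with t = 64/69, so YS:SF = 64/69:5/69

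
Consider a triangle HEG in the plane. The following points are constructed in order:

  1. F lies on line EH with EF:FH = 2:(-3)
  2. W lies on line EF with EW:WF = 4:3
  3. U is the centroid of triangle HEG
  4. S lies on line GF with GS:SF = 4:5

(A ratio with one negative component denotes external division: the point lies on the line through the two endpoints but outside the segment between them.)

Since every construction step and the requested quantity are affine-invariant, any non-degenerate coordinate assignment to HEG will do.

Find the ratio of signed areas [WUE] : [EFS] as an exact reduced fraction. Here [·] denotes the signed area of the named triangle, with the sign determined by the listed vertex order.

[WUE]:[EFS] = 12/35

Assign H = (0, 0), E = (1, 0), G = (0, 1) — the answer is frame-independent, so this choice is without loss of generality.
1. F lies on line EH with EF:FH = 2:(-3) ⇒ F = (3, 0)
2. W lies on line EF with EW:WF = 4:3 ⇒ W = (15/7, 0)
3. U is the centroid of triangle HEG ⇒ U = (1/3, 1/3)
4. S lies on line GF with GS:SF = 4:5 ⇒ S = (4/3, 5/9)
2·[WUE] = 8/21, 2·[EFS] = 10/9
[WUE]:[EFS] = 8/21:10/9 = 12/35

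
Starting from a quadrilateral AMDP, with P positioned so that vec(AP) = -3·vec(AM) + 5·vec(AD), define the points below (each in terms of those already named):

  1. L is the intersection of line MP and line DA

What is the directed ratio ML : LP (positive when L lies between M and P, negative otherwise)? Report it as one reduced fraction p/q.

Assign A = (0, 0), M = (1, 0), D = (0, 1), P = (-3, 5) — the answer is frame-independent, so this choice is without loss of generality.
1. L is the intersection of line MP and line DA ⇒ L = (0, 5/4)
L = M + t·(P−M) with t = 1/4, so ML:LP = t:(1−t) = 1/4:3/4

ML:LP = 1/3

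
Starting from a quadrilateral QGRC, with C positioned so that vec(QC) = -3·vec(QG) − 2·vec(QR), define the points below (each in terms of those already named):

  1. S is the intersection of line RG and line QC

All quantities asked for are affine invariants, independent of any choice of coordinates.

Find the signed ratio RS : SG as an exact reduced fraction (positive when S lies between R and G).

RS:SG = 3/2

Work in coordinates with Q = (0, 0), G = (1, 0), R = (0, 1), C = (-3, -2).
1. S is the intersection of line RG and line QC ⇒ S = (3/5, 2/5)
S = R + t·(G−R) with t = 3/5, so RS:SG = t:(1−t) = 3/5:2/5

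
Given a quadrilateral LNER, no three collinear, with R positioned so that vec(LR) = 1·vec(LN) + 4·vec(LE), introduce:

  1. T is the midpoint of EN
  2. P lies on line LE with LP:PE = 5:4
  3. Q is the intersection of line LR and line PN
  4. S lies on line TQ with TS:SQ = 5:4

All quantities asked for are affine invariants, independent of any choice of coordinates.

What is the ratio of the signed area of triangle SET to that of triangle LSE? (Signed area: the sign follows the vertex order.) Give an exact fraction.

[SET]:[LSE] = -40/107

Set L = (0, 0), N = (1, 0), E = (0, 1), R = (1, 4); any affine frame gives the same invariant.
1. T is the midpoint of EN ⇒ T = (1/2, 1/2)
2. P lies on line LE with LP:PE = 5:4 ⇒ P = (0, 5/9)
3. Q is the intersection of line LR and line PN ⇒ Q = (5/41, 20/41)
4. S lies on line TQ with TS:SQ = 5:4 ⇒ S = (107/369, 182/369)
2·[SET] = -40/369, 2·[LSE] = 107/369
[SET]:[LSE] = -40/369:107/369 = -40/107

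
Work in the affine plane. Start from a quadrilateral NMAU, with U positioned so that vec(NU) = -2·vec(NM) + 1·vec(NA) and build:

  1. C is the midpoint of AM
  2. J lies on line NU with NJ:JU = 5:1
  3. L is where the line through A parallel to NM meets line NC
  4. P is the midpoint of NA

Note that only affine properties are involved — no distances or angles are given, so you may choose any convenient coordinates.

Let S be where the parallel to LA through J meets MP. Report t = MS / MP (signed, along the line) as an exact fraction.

t = 5/3

Choose coordinates N = (0, 0), M = (1, 0), A = (0, 1), U = (-2, 1).
1. C is the midpoint of AM ⇒ C = (1/2, 1/2)
2. J lies on line NU with NJ:JU = 5:1 ⇒ J = (-5/3, 5/6)
3. L is where the line through A parallel to NM meets line NC ⇒ L = (1, 1)
4. P is the midpoint of NA ⇒ P = (0, 1/2)
through J parallel to LA: direction (-1, 0); meets MP at S = (-2/3, 5/6)
S = M + t·(P−M) with t = 5/3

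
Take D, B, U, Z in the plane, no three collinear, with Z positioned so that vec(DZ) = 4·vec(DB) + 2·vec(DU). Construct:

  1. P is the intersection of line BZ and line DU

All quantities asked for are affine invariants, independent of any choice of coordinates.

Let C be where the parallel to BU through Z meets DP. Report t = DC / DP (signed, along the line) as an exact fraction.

Set D = (0, 0), B = (1, 0), U = (0, 1), Z = (4, 2); any affine frame gives the same invariant.
1. P is the intersection of line BZ and line DU ⇒ P = (0, -2/3)
through Z parallel to BU: direction (-1, 1); meets DP at C = (0, 6)
C = D + t·(P−D) with t = -9

t = -9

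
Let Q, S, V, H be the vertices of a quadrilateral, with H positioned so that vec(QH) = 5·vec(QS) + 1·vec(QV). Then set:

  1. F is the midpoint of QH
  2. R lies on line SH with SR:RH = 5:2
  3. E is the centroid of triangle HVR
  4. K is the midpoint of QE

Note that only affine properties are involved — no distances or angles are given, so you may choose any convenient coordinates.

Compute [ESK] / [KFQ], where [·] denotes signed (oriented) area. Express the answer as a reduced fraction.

[ESK]:[KFQ] = 38/33

Work in coordinates with Q = (0, 0), S = (1, 0), V = (0, 1), H = (5, 1).
1. F is the midpoint of QH ⇒ F = (5/2, 1/2)
2. R lies on line SH with SR:RH = 5:2 ⇒ R = (27/7, 5/7)
3. E is the centroid of triangle HVR ⇒ E = (62/21, 19/21)
4. K is the midpoint of QE ⇒ K = (31/21, 19/42)
2·[ESK] = -19/42, 2·[KFQ] = -11/28
[ESK]:[KFQ] = -19/42:-11/28 = 38/33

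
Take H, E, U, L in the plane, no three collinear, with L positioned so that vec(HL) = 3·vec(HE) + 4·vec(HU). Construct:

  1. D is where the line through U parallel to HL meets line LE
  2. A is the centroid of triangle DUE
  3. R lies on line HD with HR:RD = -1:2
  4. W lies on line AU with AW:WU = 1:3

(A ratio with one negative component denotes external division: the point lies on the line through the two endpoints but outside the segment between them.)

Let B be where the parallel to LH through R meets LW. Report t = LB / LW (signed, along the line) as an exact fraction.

Choose coordinates H = (0, 0), E = (1, 0), U = (0, 1), L = (3, 4).
1. D is where the line through U parallel to HL meets line LE ⇒ D = (9/2, 7)
2. A is the centroid of triangle DUE ⇒ A = (11/6, 8/3)
3. R lies on line HD with HR:RD = -1:2 ⇒ R = (-9/2, -7)
4. W lies on line AU with AW:WU = 1:3 ⇒ W = (11/8, 9/4)
through R parallel to LH: direction (-3, -4); meets LW at B = (69/10, 41/5)
B = L + t·(W−L) with t = -12/5

t = -12/5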